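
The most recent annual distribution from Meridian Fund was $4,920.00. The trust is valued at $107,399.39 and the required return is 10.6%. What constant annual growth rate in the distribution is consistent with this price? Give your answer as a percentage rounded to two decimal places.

P = D₀(1+g)/(r−g) ⇒ P(r−g) = D₀(1+g) ⇒ g(P+D₀) = P·r − D₀
g = (P·r − D₀)/(P + D₀) = ($107,399.39×0.106 − $4,920.00) / ($107,399.39 + $4,920.00) = 0.057553

5.76%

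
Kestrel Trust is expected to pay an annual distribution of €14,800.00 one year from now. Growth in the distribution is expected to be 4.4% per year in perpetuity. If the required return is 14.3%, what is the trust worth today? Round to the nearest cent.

€149494.95

Growing perpetuity: P = D₁ / (r − g) = €14,800.0000 / (0.143 − 0.044) = €149,494.95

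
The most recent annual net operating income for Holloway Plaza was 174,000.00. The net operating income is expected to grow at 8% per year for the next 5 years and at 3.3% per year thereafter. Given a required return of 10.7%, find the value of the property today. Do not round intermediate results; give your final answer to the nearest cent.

2955208.45

D_1 = 187920.00000
D_2 = 202953.60000
D_3 = 219189.88800
D_4 = 236725.07904
D_5 = 255663.08536
Terminal value at year 5: TV = D_5×(1+g_2)/(r−g_2) = 264099.96718/0.074 = 3568918.47541
P_0 = D_1/(1+r)^1 + D_2/(1+r)^2 + D_3/(1+r)^3 + D_4/(1+r)^4 + D_5/(1+r)^5 + TV/(1+r)^5
    = 169756.09756 + 165615.70494 + 161576.29750 + 157635.41220 + 153790.64604 + 2146834.28870 = 2955208.44693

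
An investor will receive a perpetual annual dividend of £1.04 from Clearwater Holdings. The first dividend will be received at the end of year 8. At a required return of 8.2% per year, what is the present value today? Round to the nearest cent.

£7.31

Value at end of year 7: C / r = £1.04 / 0.082 = £12.6829
Discount to today: PV = £12.6829 / (1 + 0.082)^7 = £12.6829 / 1.736164 = £7.31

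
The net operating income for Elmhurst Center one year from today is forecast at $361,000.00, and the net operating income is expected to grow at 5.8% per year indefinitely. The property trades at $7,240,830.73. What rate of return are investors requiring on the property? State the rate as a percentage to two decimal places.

P = D₁/(r − g) ⇒ r = D₁/P + g = $361,000.0000/$7,240,830.73 + 0.058 = 0.049856 + 0.058 = 0.107856

10.79%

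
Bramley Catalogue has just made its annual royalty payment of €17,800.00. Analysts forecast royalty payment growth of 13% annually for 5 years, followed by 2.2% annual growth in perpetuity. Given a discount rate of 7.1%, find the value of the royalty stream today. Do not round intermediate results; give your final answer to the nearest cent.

€590256.94

D_1 = 20114.00000
D_2 = 22728.82000
D_3 = 25683.56660
D_4 = 29022.43026
D_5 = 32795.34619
Terminal value at year 5: TV = D_5×(1+g_2)/(r−g_2) = 33516.84381/0.049 = 684017.22057
P_0 = D_1/(1+r)^1 + D_2/(1+r)^2 + D_3/(1+r)^3 + D_4/(1+r)^4 + D_5/(1+r)^5 + TV/(1+r)^5
    = 18780.57890 + 19815.17662 + 20906.76898 + 22058.49575 + 23273.66965 + 485422.25268 = 590256.94257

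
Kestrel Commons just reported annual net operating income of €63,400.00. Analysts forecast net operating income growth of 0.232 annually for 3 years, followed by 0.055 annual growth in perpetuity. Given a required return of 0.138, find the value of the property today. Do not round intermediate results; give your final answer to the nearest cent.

D_1 = 78108.80000
D_2 = 96230.04160
D_3 = 118555.41125
Terminal value at year 3: TV = D_3×(1+g_2)/(r−g_2) = 125075.95887/0.083 = 1506939.26349
P_0 = D_1/(1+r)^1 + D_2/(1+r)^2 + D_3/(1+r)^3 + TV/(1+r)^3
    = 68636.90685 + 74306.38774 + 80444.17372 + 1022513.29244 = 1245900.76075

€1245900.76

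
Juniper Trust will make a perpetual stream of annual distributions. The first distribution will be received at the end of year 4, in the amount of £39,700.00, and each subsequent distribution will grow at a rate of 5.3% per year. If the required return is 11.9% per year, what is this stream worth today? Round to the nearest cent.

Value at end of year 3: C₁ / (r − g) = £39,700.00 / (0.119 − 0.053) = £601,515.1515
Discount to today: PV = £601,515.1515 / (1 + 0.119)^3 = £601,515.1515 / 1.401168 = £429,295.48

£429295.48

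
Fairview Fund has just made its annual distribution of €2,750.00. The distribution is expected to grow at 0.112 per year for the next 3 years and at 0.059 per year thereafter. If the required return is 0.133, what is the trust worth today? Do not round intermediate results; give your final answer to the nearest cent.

€45154.67

D_1 = 3058.00000
D_2 = 3400.49600
D_3 = 3781.35155
Terminal value at year 3: TV = D_3×(1+g_2)/(r−g_2) = 4004.45129/0.074 = 54114.20667
P_0 = D_1/(1+r)^1 + D_2/(1+r)^2 + D_3/(1+r)^3 + TV/(1+r)^3
    = 2699.02913 + 2649.00299 + 2599.90408 + 37206.73545 = 45154.67165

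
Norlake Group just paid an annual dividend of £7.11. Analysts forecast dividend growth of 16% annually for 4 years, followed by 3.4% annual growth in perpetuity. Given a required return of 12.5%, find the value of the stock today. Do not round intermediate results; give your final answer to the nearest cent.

£122.04

D_1 = 8.24760
D_2 = 9.56722
D_3 = 11.09797
D_4 = 12.87365
Terminal value at year 4: TV = D_4×(1+g_2)/(r−g_2) = 13.31135/0.091 = 146.27857
P_0 = D_1/(1+r)^1 + D_2/(1+r)^2 + D_3/(1+r)^3 + D_4/(1+r)^4 + TV/(1+r)^4
    = 7.33120 + 7.55928 + 7.79446 + 8.03695 + 91.32099 = 122.04289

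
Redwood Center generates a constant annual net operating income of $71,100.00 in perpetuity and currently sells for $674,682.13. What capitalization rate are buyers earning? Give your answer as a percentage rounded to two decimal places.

P = C/r ⇒ r = C/P = $71,100.00/$674,682.13 = 0.105383

10.54%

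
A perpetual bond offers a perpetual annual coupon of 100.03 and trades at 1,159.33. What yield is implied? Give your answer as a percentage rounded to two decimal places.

8.63%

P = C/r ⇒ r = C/P = 100.03/1,159.33 = 0.086283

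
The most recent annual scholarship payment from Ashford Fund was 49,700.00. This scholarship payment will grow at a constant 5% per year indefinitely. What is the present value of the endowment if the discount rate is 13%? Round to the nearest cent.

652312.50

D₁ = D₀ × (1 + g) = 49,700.00 × 1.05 = 52,185.0000
Growing perpetuity: P = D₁ / (r − g) = 52,185.0000 / (0.13 − 0.05) = 652,312.50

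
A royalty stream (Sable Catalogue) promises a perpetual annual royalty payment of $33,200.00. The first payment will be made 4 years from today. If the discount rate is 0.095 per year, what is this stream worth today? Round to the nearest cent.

Value at end of year 3: C / r = $33,200.00 / 0.095 = $349,473.6842
Discount to today: PV = $349,473.6842 / (1 + 0.095)^3 = $349,473.6842 / 1.312932 = $266,177.98

$266177.98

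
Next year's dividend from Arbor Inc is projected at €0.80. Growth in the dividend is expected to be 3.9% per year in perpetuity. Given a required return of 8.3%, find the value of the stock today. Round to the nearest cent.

€18.18

Growing perpetuity: P = D₁ / (r − g) = €0.8000 / (0.083 − 0.039) = €18.18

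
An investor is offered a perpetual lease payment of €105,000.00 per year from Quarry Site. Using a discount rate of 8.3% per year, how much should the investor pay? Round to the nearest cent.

Level perpetuity: PV = C / r = €105,000.00 / 0.083 = €1,265,060.24

€1265060.24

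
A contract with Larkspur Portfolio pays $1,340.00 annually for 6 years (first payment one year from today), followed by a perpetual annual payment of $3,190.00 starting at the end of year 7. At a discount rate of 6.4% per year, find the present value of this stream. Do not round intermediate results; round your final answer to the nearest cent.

PV of 6-year annuity: $1,340.00 × [1 − (1+0.064)^−6] / 0.064 = 6507.21008
Perpetuity value at year 6: $3,190.00 / 0.064 = 49843.75000
PV of perpetuity: 49843.75000 / (1+0.064)^6 = 34352.70511
Total PV = 6507.21008 + 34352.70511 = 40859.91519

$40859.92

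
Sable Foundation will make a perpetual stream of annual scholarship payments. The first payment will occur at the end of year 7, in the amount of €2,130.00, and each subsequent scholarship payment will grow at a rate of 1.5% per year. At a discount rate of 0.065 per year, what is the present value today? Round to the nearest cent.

Value at end of year 6: C₁ / (r − g) = €2,130.00 / (0.065 − 0.015) = €42,600.0000
Discount to today: PV = €42,600.0000 / (1 + 0.065)^6 = €42,600.0000 / 1.459142 = €29,195.23

€29195.23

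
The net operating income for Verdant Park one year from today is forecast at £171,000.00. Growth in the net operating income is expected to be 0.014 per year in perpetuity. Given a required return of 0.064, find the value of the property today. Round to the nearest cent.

Growing perpetuity: P = D₁ / (r − g) = £171,000.0000 / (0.064 − 0.014) = £3,420,000.00

£3420000.00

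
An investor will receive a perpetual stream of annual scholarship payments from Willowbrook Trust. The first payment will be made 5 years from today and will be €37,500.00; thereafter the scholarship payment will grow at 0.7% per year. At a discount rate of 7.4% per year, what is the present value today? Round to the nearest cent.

€420667.87

Value at end of year 4: C₁ / (r − g) = €37,500.00 / (0.074 − 0.007) = €559,701.4925
Discount to today: PV = €559,701.4925 / (1 + 0.074)^4 = €559,701.4925 / 1.330507 = €420,667.87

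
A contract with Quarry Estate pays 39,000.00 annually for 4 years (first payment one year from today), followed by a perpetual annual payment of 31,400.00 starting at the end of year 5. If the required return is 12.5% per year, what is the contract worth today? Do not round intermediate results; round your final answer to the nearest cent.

PV of 4-year annuity: 39,000.00 × [1 − (1+0.125)^−4] / 0.125 = 117219.93599
Perpetuity value at year 4: 31,400.00 / 0.125 = 251200.00000
PV of perpetuity: 251200.00000 / (1+0.125)^4 = 156822.92333
Total PV = 117219.93599 + 156822.92333 = 274042.85932

274042.86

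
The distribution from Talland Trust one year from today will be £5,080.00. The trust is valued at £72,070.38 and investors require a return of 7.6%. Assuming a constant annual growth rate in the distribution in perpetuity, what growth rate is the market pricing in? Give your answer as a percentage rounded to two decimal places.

0.55%

P = D₁/(r−g) ⇒ g = r − D₁/P = 0.076 − £5,080.00/£72,070.38 = 0.005513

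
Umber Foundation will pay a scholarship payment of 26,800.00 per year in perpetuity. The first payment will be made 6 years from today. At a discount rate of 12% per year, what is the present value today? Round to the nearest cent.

126725.33

Value at end of year 5: C / r = 26,800.00 / 0.12 = 223,333.3333
Discount to today: PV = 223,333.3333 / (1 + 0.12)^5 = 223,333.3333 / 1.762342 = 126,725.33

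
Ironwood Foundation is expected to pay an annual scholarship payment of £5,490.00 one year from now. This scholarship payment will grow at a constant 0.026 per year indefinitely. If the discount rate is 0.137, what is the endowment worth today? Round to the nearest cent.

£49459.46

Growing perpetuity: P = D₁ / (r − g) = £5,490.0000 / (0.137 − 0.026) = £49,459.46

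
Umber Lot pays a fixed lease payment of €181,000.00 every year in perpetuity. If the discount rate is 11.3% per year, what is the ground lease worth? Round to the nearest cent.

€1601769.91

Level perpetuity: PV = C / r = €181,000.00 / 0.113 = €1,601,769.91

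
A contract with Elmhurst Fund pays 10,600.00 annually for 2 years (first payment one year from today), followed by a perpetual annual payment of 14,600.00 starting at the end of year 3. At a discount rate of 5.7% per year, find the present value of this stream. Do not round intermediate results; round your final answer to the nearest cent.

248775.83

PV of 2-year annuity: 10,600.00 × [1 − (1+0.057)^−2] / 0.057 = 19515.97182
Perpetuity value at year 2: 14,600.00 / 0.057 = 256140.35088
PV of perpetuity: 256140.35088 / (1+0.057)^2 = 229259.86139
Total PV = 19515.97182 + 229259.86139 = 248775.83321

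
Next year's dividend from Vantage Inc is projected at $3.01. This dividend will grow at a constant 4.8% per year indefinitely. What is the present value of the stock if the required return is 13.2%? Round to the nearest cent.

Growing perpetuity: P = D₁ / (r − g) = $3.0100 / (0.132 − 0.048) = $35.83

$35.83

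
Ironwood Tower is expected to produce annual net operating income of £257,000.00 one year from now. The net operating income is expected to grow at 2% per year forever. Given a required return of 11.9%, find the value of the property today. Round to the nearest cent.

Growing perpetuity: P = D₁ / (r − g) = £257,000.0000 / (0.119 − 0.02) = £2,595,959.60

£2595959.60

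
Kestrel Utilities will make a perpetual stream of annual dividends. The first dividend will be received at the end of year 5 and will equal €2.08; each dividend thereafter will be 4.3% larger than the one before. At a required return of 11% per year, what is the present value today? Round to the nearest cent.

Value at end of year 4: C₁ / (r − g) = €2.08 / (0.11 − 0.043) = €31.0448
Discount to today: PV = €31.0448 / (1 + 0.11)^4 = €31.0448 / 1.518070 = €20.45

€20.45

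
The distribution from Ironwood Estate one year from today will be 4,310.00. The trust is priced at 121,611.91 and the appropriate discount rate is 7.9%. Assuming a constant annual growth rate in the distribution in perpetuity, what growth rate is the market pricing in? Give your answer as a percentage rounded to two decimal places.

4.36%

P = D₁/(r−g) ⇒ g = r − D₁/P = 0.079 − 4,310.00/121,611.91 = 0.043559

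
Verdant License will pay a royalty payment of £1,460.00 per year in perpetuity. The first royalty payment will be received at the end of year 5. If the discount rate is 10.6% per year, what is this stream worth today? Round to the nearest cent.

£9205.06

Value at end of year 4: C / r = £1,460.00 / 0.106 = £13,773.5849
Discount to today: PV = £13,773.5849 / (1 + 0.106)^4 = £13,773.5849 / 1.496306 = £9,205.06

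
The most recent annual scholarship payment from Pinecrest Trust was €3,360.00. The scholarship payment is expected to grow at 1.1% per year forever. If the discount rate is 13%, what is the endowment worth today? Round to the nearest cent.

€28545.88

D₁ = D₀ × (1 + g) = €3,360.00 × 1.011 = €3,396.9600
Growing perpetuity: P = D₁ / (r − g) = €3,396.9600 / (0.13 − 0.011) = €28,545.88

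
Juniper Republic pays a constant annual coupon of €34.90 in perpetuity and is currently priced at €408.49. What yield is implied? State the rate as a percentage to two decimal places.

P = C/r ⇒ r = C/P = €34.90/€408.49 = 0.085437

8.54%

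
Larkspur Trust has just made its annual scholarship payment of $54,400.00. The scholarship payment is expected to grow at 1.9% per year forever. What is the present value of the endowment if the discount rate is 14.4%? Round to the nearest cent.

D₁ = D₀ × (1 + g) = $54,400.00 × 1.019 = $55,433.6000
Growing perpetuity: P = D₁ / (r − g) = $55,433.6000 / (0.144 − 0.019) = $443,468.80

$443468.80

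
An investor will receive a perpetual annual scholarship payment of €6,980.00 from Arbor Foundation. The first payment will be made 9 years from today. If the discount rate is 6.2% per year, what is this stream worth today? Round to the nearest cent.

Value at end of year 8: C / r = €6,980.00 / 0.062 = €112,580.6452
Discount to today: PV = €112,580.6452 / (1 + 0.062)^8 = €112,580.6452 / 1.618066 = €69,577.30

€69577.30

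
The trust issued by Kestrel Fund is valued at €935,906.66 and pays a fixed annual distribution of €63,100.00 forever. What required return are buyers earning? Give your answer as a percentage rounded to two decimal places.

6.74%

P = C/r ⇒ r = C/P = €63,100.00/€935,906.66 = 0.067421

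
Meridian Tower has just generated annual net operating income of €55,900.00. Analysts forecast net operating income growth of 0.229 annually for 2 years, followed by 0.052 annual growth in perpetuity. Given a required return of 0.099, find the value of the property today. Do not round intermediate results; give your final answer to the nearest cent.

D_1 = 68701.10000
D_2 = 84433.65190
Terminal value at year 2: TV = D_2×(1+g_2)/(r−g_2) = 88824.20180/0.047 = 1889876.63402
P_0 = D_1/(1+r)^1 + D_2/(1+r)^2 + TV/(1+r)^2
    = 62512.37489 + 69906.92333 + 1564725.17742 = 1697144.47564

€1697144.48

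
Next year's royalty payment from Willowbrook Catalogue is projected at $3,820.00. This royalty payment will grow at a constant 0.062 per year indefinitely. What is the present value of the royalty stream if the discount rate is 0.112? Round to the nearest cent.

$76400.00

Growing perpetuity: P = D₁ / (r − g) = $3,820.0000 / (0.112 − 0.062) = $76,400.00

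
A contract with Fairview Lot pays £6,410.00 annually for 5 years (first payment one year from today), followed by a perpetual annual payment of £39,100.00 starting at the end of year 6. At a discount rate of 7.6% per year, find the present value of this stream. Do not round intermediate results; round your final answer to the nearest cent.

PV of 5-year annuity: £6,410.00 × [1 − (1+0.076)^−5] / 0.076 = 25865.37505
Perpetuity value at year 5: £39,100.00 / 0.076 = 514473.68421
PV of perpetuity: 514473.68421 / (1+0.076)^5 = 356698.93155
Total PV = 25865.37505 + 356698.93155 = 382564.30660

£382564.31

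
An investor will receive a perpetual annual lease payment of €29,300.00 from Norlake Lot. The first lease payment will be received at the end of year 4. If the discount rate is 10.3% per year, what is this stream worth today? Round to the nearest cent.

Value at end of year 3: C / r = €29,300.00 / 0.103 = €284,466.0194
Discount to today: PV = €284,466.0194 / (1 + 0.103)^3 = €284,466.0194 / 1.341920 = €211,984.38

€211984.38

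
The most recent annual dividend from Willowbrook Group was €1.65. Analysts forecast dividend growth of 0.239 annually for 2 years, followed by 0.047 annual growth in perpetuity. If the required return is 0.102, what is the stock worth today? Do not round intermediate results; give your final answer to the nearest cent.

D_1 = 2.04435
D_2 = 2.53295
Terminal value at year 2: TV = D_2×(1+g_2)/(r−g_2) = 2.65200/0.055 = 48.21815
P_0 = D_1/(1+r)^1 + D_2/(1+r)^2 + TV/(1+r)^2
    = 1.85513 + 2.08576 + 39.70520 = 43.64608

€43.65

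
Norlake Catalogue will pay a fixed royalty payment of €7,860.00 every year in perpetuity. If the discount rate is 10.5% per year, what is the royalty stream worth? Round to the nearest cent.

Level perpetuity: PV = C / r = €7,860.00 / 0.105 = €74,857.14

€74857.14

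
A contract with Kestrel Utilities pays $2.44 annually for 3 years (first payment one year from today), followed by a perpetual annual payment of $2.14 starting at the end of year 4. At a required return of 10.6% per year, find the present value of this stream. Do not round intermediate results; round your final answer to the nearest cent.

PV of 3-year annuity: $2.44 × [1 − (1+0.106)^−3] / 0.106 = 6.00439
Perpetuity value at year 3: $2.14 / 0.106 = 20.18868
PV of perpetuity: 20.18868 / (1+0.106)^3 = 14.92253
Total PV = 6.00439 + 14.92253 = 20.92692

$20.93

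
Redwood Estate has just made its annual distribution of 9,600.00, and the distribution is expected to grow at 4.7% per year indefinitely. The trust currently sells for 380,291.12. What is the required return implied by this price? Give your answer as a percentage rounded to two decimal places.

D₁ = 9,600.00 × 1.047 = 10,051.2000
P = D₁/(r − g) ⇒ r = D₁/P + g = 10,051.2000/380,291.12 + 0.047 = 0.026430 + 0.047 = 0.073430

7.34%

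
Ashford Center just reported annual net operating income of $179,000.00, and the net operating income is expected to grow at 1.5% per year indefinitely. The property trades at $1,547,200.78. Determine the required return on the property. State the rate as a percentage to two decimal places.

13.24%

D₁ = $179,000.00 × 1.015 = $181,685.0000
P = D₁/(r − g) ⇒ r = D₁/P + g = $181,685.0000/$1,547,200.78 + 0.015 = 0.117428 + 0.015 = 0.132428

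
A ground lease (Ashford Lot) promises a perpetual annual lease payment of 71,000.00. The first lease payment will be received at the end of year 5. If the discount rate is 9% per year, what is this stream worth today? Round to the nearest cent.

558868.78

Value at end of year 4: C / r = 71,000.00 / 0.09 = 788,888.8889
Discount to today: PV = 788,888.8889 / (1 + 0.09)^4 = 788,888.8889 / 1.411582 = 558,868.78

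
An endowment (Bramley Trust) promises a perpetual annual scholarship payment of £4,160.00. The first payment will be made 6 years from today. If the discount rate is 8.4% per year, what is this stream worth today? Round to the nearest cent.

Value at end of year 5: C / r = £4,160.00 / 0.084 = £49,523.8095
Discount to today: PV = £49,523.8095 / (1 + 0.084)^5 = £49,523.8095 / 1.496740 = £33,087.78

£33087.78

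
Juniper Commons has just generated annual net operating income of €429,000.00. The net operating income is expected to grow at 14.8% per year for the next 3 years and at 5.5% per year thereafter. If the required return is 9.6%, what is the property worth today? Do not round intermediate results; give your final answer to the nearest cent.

D_1 = 492492.00000
D_2 = 565380.81600
D_3 = 649057.17677
Terminal value at year 3: TV = D_3×(1+g_2)/(r−g_2) = 684755.32149/0.041 = 16701349.30464
P_0 = D_1/(1+r)^1 + D_2/(1+r)^2 + D_3/(1+r)^3 + TV/(1+r)^3
    = 449354.01460 + 470673.73062 + 493004.96601 + 12685859.49134 = 14098892.20257

€14098892.20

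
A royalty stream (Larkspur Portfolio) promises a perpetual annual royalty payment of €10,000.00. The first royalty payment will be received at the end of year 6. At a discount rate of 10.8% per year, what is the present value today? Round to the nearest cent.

€55446.92

Value at end of year 5: C / r = €10,000.00 / 0.108 = €92,592.5926
Discount to today: PV = €92,592.5926 / (1 + 0.108)^5 = €92,592.5926 / 1.669932 = €55,446.92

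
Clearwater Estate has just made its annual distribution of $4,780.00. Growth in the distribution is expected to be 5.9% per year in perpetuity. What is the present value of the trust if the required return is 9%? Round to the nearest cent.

D₁ = D₀ × (1 + g) = $4,780.00 × 1.059 = $5,062.0200
Growing perpetuity: P = D₁ / (r − g) = $5,062.0200 / (0.09 − 0.059) = $163,290.97

$163290.97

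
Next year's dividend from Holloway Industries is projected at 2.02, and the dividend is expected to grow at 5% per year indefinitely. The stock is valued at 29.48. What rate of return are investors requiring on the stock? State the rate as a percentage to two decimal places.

11.85%

P = D₁/(r − g) ⇒ r = D₁/P + g = 2.0200/29.48 + 0.05 = 0.068521 + 0.05 = 0.118521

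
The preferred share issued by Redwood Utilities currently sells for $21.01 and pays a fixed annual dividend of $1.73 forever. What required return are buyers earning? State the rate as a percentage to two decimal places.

P = C/r ⇒ r = C/P = $1.73/$21.01 = 0.082342

8.23%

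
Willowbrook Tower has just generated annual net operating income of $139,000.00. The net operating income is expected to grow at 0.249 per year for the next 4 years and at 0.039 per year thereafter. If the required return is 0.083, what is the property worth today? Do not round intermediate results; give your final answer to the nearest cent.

$6610781.54

D_1 = 173611.00000
D_2 = 216840.13900
D_3 = 270833.33361
D_4 = 338270.83368
Terminal value at year 4: TV = D_4×(1+g_2)/(r−g_2) = 351463.39619/0.044 = 7987804.45895
P_0 = D_1/(1+r)^1 + D_2/(1+r)^2 + D_3/(1+r)^3 + D_4/(1+r)^4 + TV/(1+r)^4
    = 160305.63250 + 184876.94829 + 213214.50453 + 245895.58279 + 5806488.87548 = 6610781.54359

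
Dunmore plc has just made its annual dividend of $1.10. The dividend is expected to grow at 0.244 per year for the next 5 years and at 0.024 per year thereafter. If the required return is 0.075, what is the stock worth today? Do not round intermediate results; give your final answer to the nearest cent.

D_1 = 1.36840
D_2 = 1.70229
D_3 = 2.11765
D_4 = 2.63435
D_5 = 3.27714
Terminal value at year 5: TV = D_5×(1+g_2)/(r−g_2) = 3.35579/0.051 = 65.79977
P_0 = D_1/(1+r)^1 + D_2/(1+r)^2 + D_3/(1+r)^3 + D_4/(1+r)^4 + D_5/(1+r)^5 + TV/(1+r)^5
    = 1.27293 + 1.47305 + 1.70462 + 1.97261 + 2.28272 + 45.83340 = 54.53932

$54.54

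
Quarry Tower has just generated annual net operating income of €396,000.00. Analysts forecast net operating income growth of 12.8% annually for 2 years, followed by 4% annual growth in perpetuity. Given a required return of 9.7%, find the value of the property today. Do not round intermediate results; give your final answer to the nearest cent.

D_1 = 446688.00000
D_2 = 503864.06400
Terminal value at year 2: TV = D_2×(1+g_2)/(r−g_2) = 524018.62656/0.057 = 9193309.23789
P_0 = D_1/(1+r)^1 + D_2/(1+r)^2 + TV/(1+r)^2
    = 407190.51960 + 418697.27084 + 7639388.80123 = 8465276.59166

€8465276.59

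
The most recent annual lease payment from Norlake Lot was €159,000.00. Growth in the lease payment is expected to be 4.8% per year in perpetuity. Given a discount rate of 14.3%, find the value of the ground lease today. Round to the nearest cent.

€1754021.05

D₁ = D₀ × (1 + g) = €159,000.00 × 1.048 = €166,632.0000
Growing perpetuity: P = D₁ / (r − g) = €166,632.0000 / (0.143 − 0.048) = €1,754,021.05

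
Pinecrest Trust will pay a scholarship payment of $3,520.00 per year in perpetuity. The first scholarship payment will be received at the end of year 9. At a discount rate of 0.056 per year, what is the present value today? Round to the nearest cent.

$40648.38

Value at end of year 8: C / r = $3,520.00 / 0.056 = $62,857.1429
Discount to today: PV = $62,857.1429 / (1 + 0.056)^8 = $62,857.1429 / 1.546363 = $40,648.38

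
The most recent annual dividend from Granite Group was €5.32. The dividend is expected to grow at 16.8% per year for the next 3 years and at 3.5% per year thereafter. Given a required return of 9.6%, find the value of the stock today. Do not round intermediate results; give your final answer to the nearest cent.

€127.40

D_1 = 6.21376
D_2 = 7.25767
D_3 = 8.47696
Terminal value at year 3: TV = D_3×(1+g_2)/(r−g_2) = 8.77365/0.061 = 143.83040
P_0 = D_1/(1+r)^1 + D_2/(1+r)^2 + D_3/(1+r)^3 + TV/(1+r)^3
    = 5.66949 + 6.04194 + 6.43885 + 109.24939 = 127.39967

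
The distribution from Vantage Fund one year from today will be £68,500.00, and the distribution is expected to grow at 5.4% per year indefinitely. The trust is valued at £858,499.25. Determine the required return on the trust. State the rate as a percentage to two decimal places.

P = D₁/(r − g) ⇒ r = D₁/P + g = £68,500.0000/£858,499.25 + 0.054 = 0.079790 + 0.054 = 0.133790

13.38%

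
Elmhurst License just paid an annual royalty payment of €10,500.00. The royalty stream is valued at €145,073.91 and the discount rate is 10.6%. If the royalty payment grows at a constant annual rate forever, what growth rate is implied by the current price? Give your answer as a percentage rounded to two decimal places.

P = D₀(1+g)/(r−g) ⇒ P(r−g) = D₀(1+g) ⇒ g(P+D₀) = P·r − D₀
g = (P·r − D₀)/(P + D₀) = (€145,073.91×0.106 − €10,500.00) / (€145,073.91 + €10,500.00) = 0.031354

3.14%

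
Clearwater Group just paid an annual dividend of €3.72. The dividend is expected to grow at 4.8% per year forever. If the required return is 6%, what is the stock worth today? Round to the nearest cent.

€324.88

D₁ = D₀ × (1 + g) = €3.72 × 1.048 = €3.8986
Growing perpetuity: P = D₁ / (r − g) = €3.8986 / (0.06 − 0.048) = €324.88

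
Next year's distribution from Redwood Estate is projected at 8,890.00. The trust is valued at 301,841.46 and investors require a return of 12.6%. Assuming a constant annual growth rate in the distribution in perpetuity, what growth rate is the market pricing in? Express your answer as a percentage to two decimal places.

P = D₁/(r−g) ⇒ g = r − D₁/P = 0.126 − 8,890.00/301,841.46 = 0.096547

9.65%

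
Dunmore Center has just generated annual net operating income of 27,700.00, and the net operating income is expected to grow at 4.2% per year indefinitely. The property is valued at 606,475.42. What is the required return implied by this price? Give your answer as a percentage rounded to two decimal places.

D₁ = 27,700.00 × 1.042 = 28,863.4000
P = D₁/(r − g) ⇒ r = D₁/P + g = 28,863.4000/606,475.42 + 0.042 = 0.047592 + 0.042 = 0.089592

8.96%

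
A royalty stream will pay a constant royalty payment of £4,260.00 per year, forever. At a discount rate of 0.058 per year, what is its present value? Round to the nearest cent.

£73448.28

Level perpetuity: PV = C / r = £4,260.00 / 0.058 = £73,448.28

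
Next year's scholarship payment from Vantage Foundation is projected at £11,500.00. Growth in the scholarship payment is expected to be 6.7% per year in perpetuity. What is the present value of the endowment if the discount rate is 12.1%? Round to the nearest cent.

£212962.96

Growing perpetuity: P = D₁ / (r − g) = £11,500.0000 / (0.121 − 0.067) = £212,962.96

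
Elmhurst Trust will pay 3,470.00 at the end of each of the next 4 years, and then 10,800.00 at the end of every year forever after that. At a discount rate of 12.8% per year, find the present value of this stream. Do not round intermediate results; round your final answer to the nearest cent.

PV of 4-year annuity: 3,470.00 × [1 − (1+0.128)^−4] / 0.128 = 10364.45386
Perpetuity value at year 4: 10,800.00 / 0.128 = 84375.00000
PV of perpetuity: 84375.00000 / (1+0.128)^4 = 52116.75744
Total PV = 10364.45386 + 52116.75744 = 62481.21130

62481.21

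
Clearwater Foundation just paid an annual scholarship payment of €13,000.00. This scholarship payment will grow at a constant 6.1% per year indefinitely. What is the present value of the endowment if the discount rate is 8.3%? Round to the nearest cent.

€626954.55

D₁ = D₀ × (1 + g) = €13,000.00 × 1.061 = €13,793.0000
Growing perpetuity: P = D₁ / (r − g) = €13,793.0000 / (0.083 − 0.061) = €626,954.55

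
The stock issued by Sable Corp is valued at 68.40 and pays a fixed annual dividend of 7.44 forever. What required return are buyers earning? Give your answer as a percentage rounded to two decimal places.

10.88%

P = C/r ⇒ r = C/P = 7.44/68.40 = 0.108772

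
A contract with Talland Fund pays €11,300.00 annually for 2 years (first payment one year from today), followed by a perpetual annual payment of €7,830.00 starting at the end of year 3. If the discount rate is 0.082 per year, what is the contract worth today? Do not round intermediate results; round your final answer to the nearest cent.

PV of 2-year annuity: €11,300.00 × [1 − (1+0.082)^−2] / 0.082 = 20095.76980
Perpetuity value at year 2: €7,830.00 / 0.082 = 95487.80488
PV of perpetuity: 95487.80488 / (1+0.082)^2 = 81563.03696
Total PV = 20095.76980 + 81563.03696 = 101658.80675

€101658.81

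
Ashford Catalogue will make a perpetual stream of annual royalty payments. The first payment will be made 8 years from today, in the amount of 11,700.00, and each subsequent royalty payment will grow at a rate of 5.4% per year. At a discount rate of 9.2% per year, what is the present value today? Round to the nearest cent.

166281.45

Value at end of year 7: C₁ / (r − g) = 11,700.00 / (0.092 − 0.054) = 307,894.7368
Discount to today: PV = 307,894.7368 / (1 + 0.092)^7 = 307,894.7368 / 1.851648 = 166,281.45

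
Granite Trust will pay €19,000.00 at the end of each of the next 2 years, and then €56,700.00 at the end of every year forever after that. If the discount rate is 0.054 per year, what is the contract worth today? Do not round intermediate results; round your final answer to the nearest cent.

PV of 2-year annuity: €19,000.00 × [1 − (1+0.054)^−2] / 0.054 = 35129.56875
Perpetuity value at year 2: €56,700.00 / 0.054 = 1050000.00000
PV of perpetuity: 1050000.00000 / (1+0.054)^2 = 945165.97114
Total PV = 35129.56875 + 945165.97114 = 980295.53990

€980295.54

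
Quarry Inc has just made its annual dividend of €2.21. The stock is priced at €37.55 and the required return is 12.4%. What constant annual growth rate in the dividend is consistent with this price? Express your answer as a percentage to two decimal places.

6.15%

P = D₀(1+g)/(r−g) ⇒ P(r−g) = D₀(1+g) ⇒ g(P+D₀) = P·r − D₀
g = (P·r − D₀)/(P + D₀) = (€37.55×0.124 − €2.21) / (€37.55 + €2.21) = 0.061524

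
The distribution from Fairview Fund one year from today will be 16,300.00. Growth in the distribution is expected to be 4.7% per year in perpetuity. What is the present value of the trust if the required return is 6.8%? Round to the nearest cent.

Growing perpetuity: P = D₁ / (r − g) = 16,300.0000 / (0.068 − 0.047) = 776,190.48

776190.48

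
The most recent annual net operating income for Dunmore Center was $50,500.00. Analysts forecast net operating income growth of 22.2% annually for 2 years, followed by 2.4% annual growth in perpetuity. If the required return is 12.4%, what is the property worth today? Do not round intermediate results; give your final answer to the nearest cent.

$725817.99

D_1 = 61711.00000
D_2 = 75410.84200
Terminal value at year 2: TV = D_2×(1+g_2)/(r−g_2) = 77220.70221/0.1 = 772207.02208
P_0 = D_1/(1+r)^1 + D_2/(1+r)^2 + TV/(1+r)^2
    = 54903.02491 + 59689.94345 + 611225.02096 = 725817.98932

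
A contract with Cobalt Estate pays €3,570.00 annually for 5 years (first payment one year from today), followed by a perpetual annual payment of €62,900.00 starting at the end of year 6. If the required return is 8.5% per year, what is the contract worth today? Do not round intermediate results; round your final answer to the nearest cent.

€506201.71

PV of 5-year annuity: €3,570.00 × [1 − (1+0.085)^−5] / 0.085 = 14068.09222
Perpetuity value at year 5: €62,900.00 / 0.085 = 740000.00000
PV of perpetuity: 740000.00000 / (1+0.085)^5 = 492133.61323
Total PV = 14068.09222 + 492133.61323 = 506201.70546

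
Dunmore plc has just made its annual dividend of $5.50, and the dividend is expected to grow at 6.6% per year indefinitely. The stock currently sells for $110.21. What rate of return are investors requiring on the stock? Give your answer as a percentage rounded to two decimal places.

11.92%

D₁ = $5.50 × 1.066 = $5.8630
P = D₁/(r − g) ⇒ r = D₁/P + g = $5.8630/$110.21 + 0.066 = 0.053198 + 0.066 = 0.119198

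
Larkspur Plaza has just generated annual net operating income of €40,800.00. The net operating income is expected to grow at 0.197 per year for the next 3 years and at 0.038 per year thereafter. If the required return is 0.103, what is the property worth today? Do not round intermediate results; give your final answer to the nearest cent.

D_1 = 48837.60000
D_2 = 58458.60720
D_3 = 69974.95282
Terminal value at year 3: TV = D_3×(1+g_2)/(r−g_2) = 72634.00103/0.065 = 1117446.16962
P_0 = D_1/(1+r)^1 + D_2/(1+r)^2 + D_3/(1+r)^3 + TV/(1+r)^3
    = 44277.06256 + 48050.44776 + 52145.40886 + 832722.06760 = 977194.98678

€977194.99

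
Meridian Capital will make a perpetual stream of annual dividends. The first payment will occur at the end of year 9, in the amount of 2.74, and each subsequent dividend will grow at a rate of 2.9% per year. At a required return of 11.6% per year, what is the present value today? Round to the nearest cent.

Value at end of year 8: C₁ / (r − g) = 2.74 / (0.116 − 0.029) = 31.4943
Discount to today: PV = 31.4943 / (1 + 0.116)^8 = 31.4943 / 2.406099 = 13.09

13.09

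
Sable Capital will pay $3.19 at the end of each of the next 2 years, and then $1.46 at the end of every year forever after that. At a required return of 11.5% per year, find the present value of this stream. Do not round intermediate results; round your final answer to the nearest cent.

PV of 2-year annuity: $3.19 × [1 − (1+0.115)^−2] / 0.115 = 5.42689
Perpetuity value at year 2: $1.46 / 0.115 = 12.69565
PV of perpetuity: 12.69565 / (1+0.115)^2 = 10.21187
Total PV = 5.42689 + 10.21187 = 15.63876

$15.64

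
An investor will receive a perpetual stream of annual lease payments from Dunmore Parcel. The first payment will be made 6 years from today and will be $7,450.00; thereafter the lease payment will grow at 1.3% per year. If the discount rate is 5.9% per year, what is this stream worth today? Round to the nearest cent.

Value at end of year 5: C₁ / (r − g) = $7,450.00 / (0.059 − 0.013) = $161,956.5217
Discount to today: PV = $161,956.5217 / (1 + 0.059)^5 = $161,956.5217 / 1.331925 = $121,595.82

$121595.82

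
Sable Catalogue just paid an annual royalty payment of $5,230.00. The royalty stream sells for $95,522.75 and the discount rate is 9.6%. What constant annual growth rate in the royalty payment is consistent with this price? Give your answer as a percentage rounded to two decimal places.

P = D₀(1+g)/(r−g) ⇒ P(r−g) = D₀(1+g) ⇒ g(P+D₀) = P·r − D₀
g = (P·r − D₀)/(P + D₀) = ($95,522.75×0.096 − $5,230.00) / ($95,522.75 + $5,230.00) = 0.039107

3.91%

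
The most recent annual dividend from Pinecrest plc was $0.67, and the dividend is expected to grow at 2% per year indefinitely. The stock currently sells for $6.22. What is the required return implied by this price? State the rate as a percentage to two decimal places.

D₁ = $0.67 × 1.02 = $0.6834
P = D₁/(r − g) ⇒ r = D₁/P + g = $0.6834/$6.22 + 0.02 = 0.109871 + 0.02 = 0.129871

12.99%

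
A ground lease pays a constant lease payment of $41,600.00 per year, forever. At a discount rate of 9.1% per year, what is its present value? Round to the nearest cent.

Level perpetuity: PV = C / r = $41,600.00 / 0.091 = $457,142.86

$457142.86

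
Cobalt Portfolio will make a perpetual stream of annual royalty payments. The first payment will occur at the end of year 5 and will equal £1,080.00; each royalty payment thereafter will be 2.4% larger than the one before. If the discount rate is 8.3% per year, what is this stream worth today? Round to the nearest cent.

£13306.32

Value at end of year 4: C₁ / (r − g) = £1,080.00 / (0.083 − 0.024) = £18,305.0847
Discount to today: PV = £18,305.0847 / (1 + 0.083)^4 = £18,305.0847 / 1.375669 = £13,306.32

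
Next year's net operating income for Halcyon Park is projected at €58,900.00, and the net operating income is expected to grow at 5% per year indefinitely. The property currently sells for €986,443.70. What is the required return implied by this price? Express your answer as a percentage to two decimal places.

10.97%

P = D₁/(r − g) ⇒ r = D₁/P + g = €58,900.0000/€986,443.70 + 0.05 = 0.059709 + 0.05 = 0.109709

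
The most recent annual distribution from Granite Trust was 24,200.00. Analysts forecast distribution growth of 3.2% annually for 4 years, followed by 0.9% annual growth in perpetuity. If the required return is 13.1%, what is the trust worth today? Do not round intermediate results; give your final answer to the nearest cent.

D_1 = 24974.40000
D_2 = 25773.58080
D_3 = 26598.33539
D_4 = 27449.48212
Terminal value at year 4: TV = D_4×(1+g_2)/(r−g_2) = 27696.52746/0.122 = 227020.71686
P_0 = D_1/(1+r)^1 + D_2/(1+r)^2 + D_3/(1+r)^3 + D_4/(1+r)^4 + TV/(1+r)^4
    = 22081.69761 + 20148.81692 + 18385.12738 + 16775.81914 + 138744.27472 = 216135.73577

216135.74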